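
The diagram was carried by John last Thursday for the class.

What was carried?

the diagram

'the diagram' marks the patient of the carrying event.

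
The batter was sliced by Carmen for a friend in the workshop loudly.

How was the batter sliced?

loudly

'loudly' marks the manner of the slicing event.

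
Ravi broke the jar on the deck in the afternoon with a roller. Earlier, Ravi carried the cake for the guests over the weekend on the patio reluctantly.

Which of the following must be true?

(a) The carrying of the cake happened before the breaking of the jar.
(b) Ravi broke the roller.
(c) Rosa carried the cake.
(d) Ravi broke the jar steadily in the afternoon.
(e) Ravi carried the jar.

(a) Entailed — the narrative places the carrying before the breaking.
(b) Not entailed — the roller is the instrument, not what was broken.
(c) Not entailed — the passage has Ravi carrying the cake, not Rosa.
(d) Not entailed — 'steadily' adds information not in the original event.
(e) Not entailed — Ravi carried the cake, not the jar; the jar belongs to the breaking event.

(a)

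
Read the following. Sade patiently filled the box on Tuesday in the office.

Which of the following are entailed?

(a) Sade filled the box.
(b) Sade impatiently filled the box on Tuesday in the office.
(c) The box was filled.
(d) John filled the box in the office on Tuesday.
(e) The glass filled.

(a) Entailed — the original entails any weakening of itself; this just drops 'on Tuesday', 'in the office', 'patiently'.
(b) Not entailed — 'impatiently' adds a manner not in (and inconsistent with) the original.
(c) Entailed — the original entails any weakening of itself; this just drops 'on Tuesday', 'in the office', 'patiently' and generalizes the agent.
(d) Not entailed — the passage has Sade filling the box, not John.
(e) Not entailed — the box is what filled, not the glass.

(a), (c)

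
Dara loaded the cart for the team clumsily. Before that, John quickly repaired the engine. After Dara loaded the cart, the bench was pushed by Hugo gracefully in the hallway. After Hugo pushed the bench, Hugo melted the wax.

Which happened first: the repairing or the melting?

The connectives place the repairing before the melting.

the repairing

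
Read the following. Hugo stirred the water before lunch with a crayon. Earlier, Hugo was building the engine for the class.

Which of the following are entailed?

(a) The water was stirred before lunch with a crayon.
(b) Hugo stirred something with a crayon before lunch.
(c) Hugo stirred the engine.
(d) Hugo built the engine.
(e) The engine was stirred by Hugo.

(a) Entailed — generalizing the agent leaves a sub-description the original still satisfies.
(b) Entailed — every conjunct here is already in the original stirring event.
(c) Not entailed — Hugo stirred the water, not the engine; the engine belongs to the building event.
(d) Not entailed — 'was building' is progressive on an accomplishment; it does not entail the completed 'built'.
(e) Not entailed — Hugo stirred the water, not the engine; the engine belongs to the building event.

(a), (b)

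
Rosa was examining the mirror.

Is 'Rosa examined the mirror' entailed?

'examine' is atelic; if Rosa was examining the mirror, then Rosa examined the mirror (for some time).

yes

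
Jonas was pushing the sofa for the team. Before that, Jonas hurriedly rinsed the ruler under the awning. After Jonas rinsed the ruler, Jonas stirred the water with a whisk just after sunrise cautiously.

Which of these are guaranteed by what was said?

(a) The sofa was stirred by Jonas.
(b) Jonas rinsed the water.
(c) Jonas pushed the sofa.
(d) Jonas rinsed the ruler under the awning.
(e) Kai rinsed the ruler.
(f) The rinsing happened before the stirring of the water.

(c), (d), (f)

(a) Not entailed — Jonas stirred the water, not the sofa; the sofa belongs to the pushing event.
(b) Not entailed — Jonas rinsed the ruler, not the water; the water belongs to the stirring event.
(c) Entailed — 'push' is an activity; 'was pushing' entails that some pushing happened, so 'pushed' holds.
(d) Entailed — every conjunct here is already in the original rinsing event.
(e) Not entailed — the passage has Jonas rinsing the ruler, not Kai.
(f) Entailed — the narrative places the rinsing before the stirring.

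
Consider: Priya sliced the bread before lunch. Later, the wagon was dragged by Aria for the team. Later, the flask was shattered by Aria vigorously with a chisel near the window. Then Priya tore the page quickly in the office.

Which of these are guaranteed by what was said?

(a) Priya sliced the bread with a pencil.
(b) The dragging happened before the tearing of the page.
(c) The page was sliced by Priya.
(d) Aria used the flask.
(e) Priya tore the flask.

(a) Not entailed — 'with a pencil' adds information not in the original event.
(b) Entailed — the narrative places the dragging before the tearing.
(c) Not entailed — Priya sliced the bread, not the page; the page belongs to the tearing event.
(d) Not entailed — the flask is the patient, not an instrument — Aria used a chisel.
(e) Not entailed — Priya tore the page, not the flask; the flask belongs to the shattering event.

(b)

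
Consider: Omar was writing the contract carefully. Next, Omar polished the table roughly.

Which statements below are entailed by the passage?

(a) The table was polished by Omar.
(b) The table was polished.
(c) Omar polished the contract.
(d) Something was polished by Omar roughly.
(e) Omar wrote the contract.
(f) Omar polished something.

(a), (b), (d), (f)

(a) Entailed — every conjunct here is already in the original polishing event.
(b) Entailed — every conjunct here is already in the original polishing event.
(c) Not entailed — Omar polished the table, not the contract; the contract belongs to the writing event.
(d) Entailed — every conjunct here is already in the original polishing event.
(e) Not entailed — 'was writing' is progressive on an accomplishment; it does not entail the completed 'wrote'.
(f) Entailed — the original entails any weakening of itself; this just drops 'roughly' and generalizes the patient.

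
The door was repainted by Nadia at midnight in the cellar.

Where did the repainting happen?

'in the cellar' marks the location of the repainting event.

in the cellar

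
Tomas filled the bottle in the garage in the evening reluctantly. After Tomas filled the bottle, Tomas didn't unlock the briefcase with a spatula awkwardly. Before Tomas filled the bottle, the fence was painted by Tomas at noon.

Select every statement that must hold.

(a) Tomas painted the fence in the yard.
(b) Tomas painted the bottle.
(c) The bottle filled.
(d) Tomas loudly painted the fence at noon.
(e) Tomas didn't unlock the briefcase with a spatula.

(c)

(a) Not entailed — 'in the yard' adds information not in the original event.
(b) Not entailed — Tomas painted the fence, not the bottle; the bottle belongs to the filling event.
(c) Entailed — 'Tomas filled the bottle' is causative; it entails the inchoative 'the bottle filled'.
(d) Not entailed — 'loudly' adds information not in the original event.
(e) Not entailed — dropping 'awkwardly' under negation is not valid — the original leaves open that Tomas unlocked the briefcase some other way.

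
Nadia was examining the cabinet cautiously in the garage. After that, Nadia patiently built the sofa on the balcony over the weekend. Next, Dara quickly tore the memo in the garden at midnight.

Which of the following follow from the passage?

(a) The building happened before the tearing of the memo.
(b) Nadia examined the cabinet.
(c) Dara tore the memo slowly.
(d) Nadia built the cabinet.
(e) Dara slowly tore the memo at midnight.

(a), (b)

(a) Entailed — the narrative places the building before the tearing.
(b) Entailed — 'examine' is an activity; 'was examining' entails that some examining happened, so 'examined' holds.
(c) Not entailed — 'slowly' adds a manner not in (and inconsistent with) the original.
(d) Not entailed — Nadia built the sofa, not the cabinet; the cabinet belongs to the examining event.
(e) Not entailed — 'slowly' adds a manner not in (and inconsistent with) the original.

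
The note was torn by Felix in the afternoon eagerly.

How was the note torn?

'eagerly' marks the manner of the tearing event.

eagerly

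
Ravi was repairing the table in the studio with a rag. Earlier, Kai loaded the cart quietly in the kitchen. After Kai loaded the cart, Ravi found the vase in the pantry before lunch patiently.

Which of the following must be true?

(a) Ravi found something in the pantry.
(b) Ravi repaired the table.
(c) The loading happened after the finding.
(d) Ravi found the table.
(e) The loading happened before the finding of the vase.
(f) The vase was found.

(a) Entailed — the original entails any weakening of itself; this just drops 'before lunch', 'patiently' and generalizes the patient.
(b) Not entailed — 'was repairing' is progressive on an accomplishment; it does not entail the completed 'repaired'.
(c) Not entailed — the narrative places the loading before the finding, not after.
(d) Not entailed — Ravi found the vase, not the table; the table belongs to the repairing event.
(e) Entailed — the narrative places the loading before the finding.
(f) Entailed — every conjunct here is already in the original finding event.

(a), (e), (f)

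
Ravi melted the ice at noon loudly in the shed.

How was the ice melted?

'loudly' marks the manner of the melting event.

loudly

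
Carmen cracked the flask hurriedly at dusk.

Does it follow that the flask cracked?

yes

'Carmen cracked the flask' is the causative; it entails the inchoative 'the flask cracked'.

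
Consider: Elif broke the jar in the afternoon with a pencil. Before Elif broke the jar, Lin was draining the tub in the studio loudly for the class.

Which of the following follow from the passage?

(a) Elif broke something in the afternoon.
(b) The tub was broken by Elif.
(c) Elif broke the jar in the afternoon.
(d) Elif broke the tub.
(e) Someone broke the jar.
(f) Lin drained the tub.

(a) Entailed — the original entails any weakening of itself; this just drops 'with a pencil' and generalizes the patient.
(b) Not entailed — Elif broke the jar, not the tub; the tub belongs to the draining event.
(c) Entailed — dropping 'with a pencil' leaves a sub-description the original still satisfies.
(d) Not entailed — Elif broke the jar, not the tub; the tub belongs to the draining event.
(e) Entailed — this follows by dropping conjuncts from the breaking event's description.
(f) Not entailed — 'was draining' is progressive on an accomplishment; it does not entail the completed 'drained'.

(a), (c), (e)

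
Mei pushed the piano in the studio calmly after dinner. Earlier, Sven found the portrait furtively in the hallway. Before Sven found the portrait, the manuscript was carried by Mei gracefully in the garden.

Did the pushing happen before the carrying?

no

The narrative orders the carrying before the pushing.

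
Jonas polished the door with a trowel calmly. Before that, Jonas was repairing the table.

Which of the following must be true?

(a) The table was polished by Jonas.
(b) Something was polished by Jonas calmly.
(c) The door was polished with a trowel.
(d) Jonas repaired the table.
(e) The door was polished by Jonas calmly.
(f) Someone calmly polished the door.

(a) Not entailed — Jonas polished the door, not the table; the table belongs to the repairing event.
(b) Entailed — every conjunct here is already in the original polishing event.
(c) Entailed — every conjunct here is already in the original polishing event.
(d) Not entailed — 'was repairing' is progressive on an accomplishment; it does not entail the completed 'repaired'.
(e) Entailed — this follows by dropping conjuncts from the polishing event's description.
(f) Entailed — dropping 'with a trowel' and generalizing the agent leaves a sub-description the original still satisfies.

(b), (c), (e), (f)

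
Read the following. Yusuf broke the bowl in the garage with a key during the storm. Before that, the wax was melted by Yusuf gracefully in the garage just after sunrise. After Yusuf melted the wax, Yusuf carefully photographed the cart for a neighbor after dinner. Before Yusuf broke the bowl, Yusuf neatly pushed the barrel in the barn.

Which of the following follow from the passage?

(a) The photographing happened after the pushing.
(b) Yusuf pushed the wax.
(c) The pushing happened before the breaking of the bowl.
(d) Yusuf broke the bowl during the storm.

(a) Not entailed — the narrative doesn't order the pushing relative to the photographing.
(b) Not entailed — Yusuf pushed the barrel, not the wax; the wax belongs to the melting event.
(c) Entailed — the narrative places the pushing before the breaking.
(d) Entailed — this follows by dropping conjuncts from the breaking event's description.

(c), (d)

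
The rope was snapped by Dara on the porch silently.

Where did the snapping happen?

on the porch

'on the porch' marks the location of the snapping event.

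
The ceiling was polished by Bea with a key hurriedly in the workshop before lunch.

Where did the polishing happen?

in the workshop

'in the workshop' marks the location of the polishing event.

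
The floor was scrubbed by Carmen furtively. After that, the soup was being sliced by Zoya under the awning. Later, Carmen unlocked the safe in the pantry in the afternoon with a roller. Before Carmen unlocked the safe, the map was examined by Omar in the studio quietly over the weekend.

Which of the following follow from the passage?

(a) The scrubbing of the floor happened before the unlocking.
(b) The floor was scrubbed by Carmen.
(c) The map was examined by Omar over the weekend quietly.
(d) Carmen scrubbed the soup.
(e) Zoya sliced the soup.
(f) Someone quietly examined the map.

(a) Entailed — the narrative places the scrubbing before the unlocking.
(b) Entailed — this follows by dropping conjuncts from the scrubbing event's description.
(c) Entailed — the original entails any weakening of itself; this just drops 'in the studio'.
(d) Not entailed — Carmen scrubbed the floor, not the soup; the soup belongs to the slicing event.
(e) Not entailed — 'was slicing' is progressive on an accomplishment; it does not entail the completed 'sliced'.
(f) Entailed — dropping 'over the weekend', 'in the studio' and generalizing the agent leaves a sub-description the original still satisfies.

(a), (b), (c), (f)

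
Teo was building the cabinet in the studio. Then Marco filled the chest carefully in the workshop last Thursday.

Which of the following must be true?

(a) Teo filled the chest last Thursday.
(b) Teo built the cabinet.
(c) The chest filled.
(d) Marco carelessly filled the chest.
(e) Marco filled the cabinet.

(a) Not entailed — the passage has Marco filling the chest, not Teo.
(b) Not entailed — 'was building' is progressive on an accomplishment; it does not entail the completed 'built'.
(c) Entailed — 'Marco filled the chest' is causative; it entails the inchoative 'the chest filled'.
(d) Not entailed — 'carelessly' adds a manner not in (and inconsistent with) the original.
(e) Not entailed — Marco filled the chest, not the cabinet; the cabinet belongs to the building event.

(c)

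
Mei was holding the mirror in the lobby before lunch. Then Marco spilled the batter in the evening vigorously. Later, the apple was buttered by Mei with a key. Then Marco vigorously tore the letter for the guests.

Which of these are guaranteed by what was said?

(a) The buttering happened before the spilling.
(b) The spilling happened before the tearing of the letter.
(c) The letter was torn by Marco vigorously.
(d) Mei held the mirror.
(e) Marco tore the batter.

(a) Not entailed — the narrative places the spilling before the buttering, not after.
(b) Entailed — the narrative places the spilling before the tearing.
(c) Entailed — the original entails any weakening of itself; this just drops 'for the guests'.
(d) Entailed — 'hold' is an activity; 'was holding' entails that some holding happened, so 'held' holds.
(e) Not entailed — Marco tore the letter, not the batter; the batter belongs to the spilling event.

(b), (c), (d)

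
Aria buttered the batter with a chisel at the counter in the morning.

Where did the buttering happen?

'at the counter' marks the location of the buttering event.

at the counter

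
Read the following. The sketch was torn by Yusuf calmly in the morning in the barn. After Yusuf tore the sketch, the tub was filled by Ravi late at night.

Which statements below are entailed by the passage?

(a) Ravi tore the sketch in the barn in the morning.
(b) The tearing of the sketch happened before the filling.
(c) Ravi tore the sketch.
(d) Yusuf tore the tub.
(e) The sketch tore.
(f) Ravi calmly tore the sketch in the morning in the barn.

(b), (e)

(a) Not entailed — the passage has Yusuf tearing the sketch, not Ravi.
(b) Entailed — the narrative places the tearing before the filling.
(c) Not entailed — the passage has Yusuf tearing the sketch, not Ravi.
(d) Not entailed — Yusuf tore the sketch, not the tub; the tub belongs to the filling event.
(e) Entailed — 'Yusuf tore the sketch' is causative; it entails the inchoative 'the sketch tore'.
(f) Not entailed — the passage has Yusuf tearing the sketch, not Ravi.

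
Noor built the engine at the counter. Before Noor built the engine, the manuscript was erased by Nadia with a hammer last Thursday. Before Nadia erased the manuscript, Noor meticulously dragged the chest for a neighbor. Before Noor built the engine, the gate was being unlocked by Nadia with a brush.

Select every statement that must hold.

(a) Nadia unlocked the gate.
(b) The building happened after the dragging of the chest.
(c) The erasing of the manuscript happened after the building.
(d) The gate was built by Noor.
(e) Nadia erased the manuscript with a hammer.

(a) Not entailed — 'was unlocking' is progressive on an accomplishment; it does not entail the completed 'unlocked'.
(b) Entailed — the narrative places the dragging before the building.
(c) Not entailed — the narrative places the erasing before the building, not after.
(d) Not entailed — Noor built the engine, not the gate; the gate belongs to the unlocking event.
(e) Entailed — this follows by dropping conjuncts from the erasing event's description.

(b), (e)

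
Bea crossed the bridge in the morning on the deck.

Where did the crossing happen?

'on the deck' marks the location of the crossing event.

on the deck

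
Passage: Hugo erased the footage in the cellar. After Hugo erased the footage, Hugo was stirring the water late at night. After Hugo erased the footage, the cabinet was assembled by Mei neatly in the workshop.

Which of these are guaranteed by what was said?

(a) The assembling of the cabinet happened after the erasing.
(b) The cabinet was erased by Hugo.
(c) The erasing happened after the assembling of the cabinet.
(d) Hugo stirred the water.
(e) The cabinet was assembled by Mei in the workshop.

(a) Entailed — the narrative places the erasing before the assembling.
(b) Not entailed — Hugo erased the footage, not the cabinet; the cabinet belongs to the assembling event.
(c) Not entailed — the narrative places the erasing before the assembling, not after.
(d) Entailed — 'stir' is an activity; 'was stirring' entails that some stirring happened, so 'stirred' holds.
(e) Entailed — the original entails any weakening of itself; this just drops 'neatly'.

(a), (d), (e)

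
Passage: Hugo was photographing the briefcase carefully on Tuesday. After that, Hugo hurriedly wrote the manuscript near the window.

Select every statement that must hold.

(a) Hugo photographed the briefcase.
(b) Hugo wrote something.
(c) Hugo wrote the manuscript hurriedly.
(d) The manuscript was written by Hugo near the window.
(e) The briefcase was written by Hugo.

(a) Not entailed — 'was photographing' is progressive on an accomplishment; it does not entail the completed 'photographed'.
(b) Entailed — the original entails any weakening of itself; this just drops 'near the window', 'hurriedly' and generalizes the patient.
(c) Entailed — dropping 'near the window' leaves a sub-description the original still satisfies.
(d) Entailed — dropping 'hurriedly' leaves a sub-description the original still satisfies.
(e) Not entailed — Hugo wrote the manuscript, not the briefcase; the briefcase belongs to the photographing event.

(b), (c), (d)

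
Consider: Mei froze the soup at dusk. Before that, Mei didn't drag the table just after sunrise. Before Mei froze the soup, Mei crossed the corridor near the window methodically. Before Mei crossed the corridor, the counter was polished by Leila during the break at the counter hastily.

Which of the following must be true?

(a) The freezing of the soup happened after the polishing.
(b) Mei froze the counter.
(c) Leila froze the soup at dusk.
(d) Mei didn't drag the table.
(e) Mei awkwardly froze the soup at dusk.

(a)

(a) Entailed — the narrative places the polishing before the freezing.
(b) Not entailed — Mei froze the soup, not the counter; the counter belongs to the polishing event.
(c) Not entailed — the passage has Mei freezing the soup, not Leila.
(d) Not entailed — dropping 'just after sunrise' under negation is not valid — the original leaves open that Mei dragged the table some other way.
(e) Not entailed — 'awkwardly' adds information not in the original event.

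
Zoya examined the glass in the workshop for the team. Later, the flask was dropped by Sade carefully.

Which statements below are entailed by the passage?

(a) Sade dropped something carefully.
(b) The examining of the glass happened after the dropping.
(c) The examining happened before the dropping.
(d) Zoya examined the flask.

(a) Entailed — the original entails any weakening of itself; this just generalizes the patient.
(b) Not entailed — the narrative places the examining before the dropping, not after.
(c) Entailed — the narrative places the examining before the dropping.
(d) Not entailed — Zoya examined the glass, not the flask; the flask belongs to the dropping event.

(a), (c)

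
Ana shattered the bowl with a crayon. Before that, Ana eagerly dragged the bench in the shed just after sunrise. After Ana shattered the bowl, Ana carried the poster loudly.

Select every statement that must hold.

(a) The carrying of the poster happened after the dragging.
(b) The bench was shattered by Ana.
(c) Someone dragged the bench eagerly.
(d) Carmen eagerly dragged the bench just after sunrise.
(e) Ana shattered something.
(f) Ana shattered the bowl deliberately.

(a) Entailed — the narrative places the dragging before the carrying.
(b) Not entailed — Ana shattered the bowl, not the bench; the bench belongs to the dragging event.
(c) Entailed — this follows by dropping conjuncts from the dragging event's description.
(d) Not entailed — the passage has Ana dragging the bench, not Carmen.
(e) Entailed — the original entails any weakening of itself; this just drops 'with a crayon' and generalizes the patient.
(f) Not entailed — 'deliberately' adds information not in the original event.

(a), (c), (e)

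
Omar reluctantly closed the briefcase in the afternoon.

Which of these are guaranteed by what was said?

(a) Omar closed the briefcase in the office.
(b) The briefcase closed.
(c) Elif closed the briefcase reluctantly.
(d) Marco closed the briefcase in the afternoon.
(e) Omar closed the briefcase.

(b), (e)

(a) Not entailed — 'in the office' adds information not in the original event.
(b) Entailed — 'Omar closed the briefcase' is causative; it entails the inchoative 'the briefcase closed'.
(c) Not entailed — the passage has Omar closing the briefcase, not Elif.
(d) Not entailed — the passage has Omar closing the briefcase, not Marco.
(e) Entailed — this follows by dropping conjuncts from the closing event's description.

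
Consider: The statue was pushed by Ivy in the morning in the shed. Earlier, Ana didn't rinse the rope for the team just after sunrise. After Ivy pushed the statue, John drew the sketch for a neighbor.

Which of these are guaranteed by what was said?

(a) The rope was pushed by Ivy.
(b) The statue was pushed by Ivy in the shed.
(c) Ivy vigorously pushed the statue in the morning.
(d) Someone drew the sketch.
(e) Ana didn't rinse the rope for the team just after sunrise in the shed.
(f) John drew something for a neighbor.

(a) Not entailed — Ivy pushed the statue, not the rope; the rope belongs to the rinsing event.
(b) Entailed — the original entails any weakening of itself; this just drops 'in the morning'.
(c) Not entailed — 'vigorously' adds information not in the original event.
(d) Entailed — every conjunct here is already in the original drawing event.
(e) Entailed — under negation, adding a further restriction is entailed: if no such rinsing event occurred, none occurred in the shed either.
(f) Entailed — this follows by dropping conjuncts from the drawing event's description.

(b), (d), (e), (f)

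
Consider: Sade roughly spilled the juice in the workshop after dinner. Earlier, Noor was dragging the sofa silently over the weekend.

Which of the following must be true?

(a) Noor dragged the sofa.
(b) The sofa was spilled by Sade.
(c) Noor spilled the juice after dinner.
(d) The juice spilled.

(a), (d)

(a) Entailed — 'drag' is an activity; 'was dragging' entails that some dragging happened, so 'dragged' holds.
(b) Not entailed — Sade spilled the juice, not the sofa; the sofa belongs to the dragging event.
(c) Not entailed — the passage has Sade spilling the juice, not Noor.
(d) Entailed — 'Sade spilled the juice' is causative; it entails the inchoative 'the juice spilled'.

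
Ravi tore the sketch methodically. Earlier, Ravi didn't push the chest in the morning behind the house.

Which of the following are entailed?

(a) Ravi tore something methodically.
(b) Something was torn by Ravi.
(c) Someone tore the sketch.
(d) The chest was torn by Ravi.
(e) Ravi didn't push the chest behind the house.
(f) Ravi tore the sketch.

(a) Entailed — generalizing the patient leaves a sub-description the original still satisfies.
(b) Entailed — the original entails any weakening of itself; this just drops 'methodically' and generalizes the patient.
(c) Entailed — this follows by dropping conjuncts from the tearing event's description.
(d) Not entailed — Ravi tore the sketch, not the chest; the chest belongs to the pushing event.
(e) Not entailed — dropping 'in the morning' under negation is not valid — the original leaves open that Ravi pushed the chest some other way.
(f) Entailed — every conjunct here is already in the original tearing event.

(a), (b), (c), (f)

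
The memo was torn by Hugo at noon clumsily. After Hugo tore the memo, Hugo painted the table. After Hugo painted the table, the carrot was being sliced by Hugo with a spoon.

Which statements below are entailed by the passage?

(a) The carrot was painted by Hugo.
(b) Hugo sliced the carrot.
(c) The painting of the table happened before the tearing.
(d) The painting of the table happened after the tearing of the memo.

(d)

(a) Not entailed — Hugo painted the table, not the carrot; the carrot belongs to the slicing event.
(b) Not entailed — 'was slicing' is progressive on an accomplishment; it does not entail the completed 'sliced'.
(c) Not entailed — the narrative places the tearing before the painting, not after.
(d) Entailed — the narrative places the tearing before the painting.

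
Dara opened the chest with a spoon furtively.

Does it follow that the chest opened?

yes

'Dara opened the chest' is the causative; it entails the inchoative 'the chest opened'.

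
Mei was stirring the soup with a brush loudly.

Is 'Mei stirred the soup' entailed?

yes

'stir' is atelic; if Mei was stirring the soup, then Mei stirred the soup (for some time).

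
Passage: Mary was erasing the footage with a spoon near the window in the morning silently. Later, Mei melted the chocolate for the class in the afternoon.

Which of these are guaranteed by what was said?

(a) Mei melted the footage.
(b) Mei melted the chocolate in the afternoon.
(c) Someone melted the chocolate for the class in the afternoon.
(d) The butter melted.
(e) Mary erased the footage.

(b), (c)

(a) Not entailed — Mei melted the chocolate, not the footage; the footage belongs to the erasing event.
(b) Entailed — dropping 'for the class' leaves a sub-description the original still satisfies.
(c) Entailed — generalizing the agent leaves a sub-description the original still satisfies.
(d) Not entailed — the chocolate is what melted, not the butter.
(e) Not entailed — 'was erasing' is progressive on an accomplishment; it does not entail the completed 'erased'.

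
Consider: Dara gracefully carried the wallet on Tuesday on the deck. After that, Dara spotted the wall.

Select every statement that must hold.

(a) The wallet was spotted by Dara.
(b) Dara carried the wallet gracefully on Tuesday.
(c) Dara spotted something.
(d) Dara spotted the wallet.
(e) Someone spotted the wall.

(a) Not entailed — Dara spotted the wall, not the wallet; the wallet belongs to the carrying event.
(b) Entailed — dropping 'on the deck' leaves a sub-description the original still satisfies.
(c) Entailed — the original entails any weakening of itself; this just generalizes the patient.
(d) Not entailed — Dara spotted the wall, not the wallet; the wallet belongs to the carrying event.
(e) Entailed — the original entails any weakening of itself; this just generalizes the agent.

(b), (c), (e)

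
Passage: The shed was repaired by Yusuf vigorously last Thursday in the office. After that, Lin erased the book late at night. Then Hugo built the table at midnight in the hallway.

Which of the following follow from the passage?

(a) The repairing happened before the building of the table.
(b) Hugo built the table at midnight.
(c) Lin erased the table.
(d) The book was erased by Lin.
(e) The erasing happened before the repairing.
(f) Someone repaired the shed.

(a), (b), (d), (f)

(a) Entailed — the narrative places the repairing before the building.
(b) Entailed — the original entails any weakening of itself; this just drops 'in the hallway'.
(c) Not entailed — Lin erased the book, not the table; the table belongs to the building event.
(d) Entailed — the original entails any weakening of itself; this just drops 'late at night'.
(e) Not entailed — the narrative places the repairing before the erasing, not after.
(f) Entailed — dropping 'vigorously', 'last Thursday', 'in the office' and generalizing the agent leaves a sub-description the original still satisfies.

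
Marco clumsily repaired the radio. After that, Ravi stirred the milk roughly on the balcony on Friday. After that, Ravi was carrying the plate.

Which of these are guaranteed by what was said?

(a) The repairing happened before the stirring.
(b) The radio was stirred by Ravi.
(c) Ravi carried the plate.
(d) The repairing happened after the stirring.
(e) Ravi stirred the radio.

(a) Entailed — the narrative places the repairing before the stirring.
(b) Not entailed — Ravi stirred the milk, not the radio; the radio belongs to the repairing event.
(c) Entailed — 'carry' is an activity; 'was carrying' entails that some carrying happened, so 'carried' holds.
(d) Not entailed — the narrative places the repairing before the stirring, not after.
(e) Not entailed — Ravi stirred the milk, not the radio; the radio belongs to the repairing event.

(a), (c)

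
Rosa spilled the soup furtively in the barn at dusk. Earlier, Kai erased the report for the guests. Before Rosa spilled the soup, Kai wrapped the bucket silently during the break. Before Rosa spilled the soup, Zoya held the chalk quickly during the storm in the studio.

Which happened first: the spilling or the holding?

The connectives place the holding before the spilling.

the holding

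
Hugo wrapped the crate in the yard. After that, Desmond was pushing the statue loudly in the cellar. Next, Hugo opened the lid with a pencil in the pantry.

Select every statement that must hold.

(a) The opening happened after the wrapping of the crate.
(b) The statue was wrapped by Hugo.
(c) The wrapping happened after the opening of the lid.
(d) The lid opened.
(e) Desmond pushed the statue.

(a), (d), (e)

(a) Entailed — the narrative places the wrapping before the opening.
(b) Not entailed — Hugo wrapped the crate, not the statue; the statue belongs to the pushing event.
(c) Not entailed — the narrative places the wrapping before the opening, not after.
(d) Entailed — 'Hugo opened the lid' is causative; it entails the inchoative 'the lid opened'.
(e) Entailed — 'push' is an activity; 'was pushing' entails that some pushing happened, so 'pushed' holds.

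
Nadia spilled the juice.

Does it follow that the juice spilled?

yes

'Nadia spilled the juice' is the causative; it entails the inchoative 'the juice spilled'.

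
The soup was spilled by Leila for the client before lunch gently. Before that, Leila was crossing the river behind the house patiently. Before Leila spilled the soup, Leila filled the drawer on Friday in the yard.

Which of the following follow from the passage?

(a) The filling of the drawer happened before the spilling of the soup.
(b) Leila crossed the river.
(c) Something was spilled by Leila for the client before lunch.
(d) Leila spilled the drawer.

(a), (c)

(a) Entailed — the narrative places the filling before the spilling.
(b) Not entailed — 'was crossing' is progressive on an accomplishment; it does not entail the completed 'crossed'.
(c) Entailed — dropping 'gently' and generalizing the patient leaves a sub-description the original still satisfies.
(d) Not entailed — Leila spilled the soup, not the drawer; the drawer belongs to the filling event.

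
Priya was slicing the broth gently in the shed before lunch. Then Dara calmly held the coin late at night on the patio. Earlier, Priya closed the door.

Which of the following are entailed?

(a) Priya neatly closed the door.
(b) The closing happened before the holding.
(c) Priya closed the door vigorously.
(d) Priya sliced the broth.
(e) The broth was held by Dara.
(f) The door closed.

(a) Not entailed — 'neatly' adds information not in the original event.
(b) Entailed — the narrative places the closing before the holding.
(c) Not entailed — 'vigorously' adds information not in the original event.
(d) Not entailed — 'was slicing' is progressive on an accomplishment; it does not entail the completed 'sliced'.
(e) Not entailed — Dara held the coin, not the broth; the broth belongs to the slicing event.
(f) Entailed — 'Priya closed the door' is causative; it entails the inchoative 'the door closed'.

(b), (f)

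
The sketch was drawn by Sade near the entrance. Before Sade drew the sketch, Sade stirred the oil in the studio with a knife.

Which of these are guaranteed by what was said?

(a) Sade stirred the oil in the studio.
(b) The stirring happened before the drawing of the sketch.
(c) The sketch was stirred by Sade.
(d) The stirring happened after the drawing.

(a), (b)

(a) Entailed — this follows by dropping conjuncts from the stirring event's description.
(b) Entailed — the narrative places the stirring before the drawing.
(c) Not entailed — Sade stirred the oil, not the sketch; the sketch belongs to the drawing event.
(d) Not entailed — the narrative places the stirring before the drawing, not after.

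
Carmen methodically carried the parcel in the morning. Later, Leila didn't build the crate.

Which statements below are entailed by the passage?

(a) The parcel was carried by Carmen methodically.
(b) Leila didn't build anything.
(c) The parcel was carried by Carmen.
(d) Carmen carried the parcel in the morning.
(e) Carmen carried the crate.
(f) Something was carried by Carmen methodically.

(a) Entailed — dropping 'in the morning' leaves a sub-description the original still satisfies.
(b) Not entailed — the original only denies this specific event; Leila may have built something else.
(c) Entailed — dropping 'in the morning', 'methodically' leaves a sub-description the original still satisfies.
(d) Entailed — this follows by dropping conjuncts from the carrying event's description.
(e) Not entailed — Carmen carried the parcel, not the crate; the crate belongs to the building event.
(f) Entailed — every conjunct here is already in the original carrying event.

(a), (c), (d), (f)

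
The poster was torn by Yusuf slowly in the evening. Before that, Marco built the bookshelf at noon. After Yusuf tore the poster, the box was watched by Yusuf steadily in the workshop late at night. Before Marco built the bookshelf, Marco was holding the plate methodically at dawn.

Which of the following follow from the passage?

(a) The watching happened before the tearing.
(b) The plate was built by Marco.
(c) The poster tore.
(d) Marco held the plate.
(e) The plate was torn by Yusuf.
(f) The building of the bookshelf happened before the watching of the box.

(c), (d), (f)

(a) Not entailed — the narrative places the tearing before the watching, not after.
(b) Not entailed — Marco built the bookshelf, not the plate; the plate belongs to the holding event.
(c) Entailed — 'Yusuf tore the poster' is causative; it entails the inchoative 'the poster tore'.
(d) Entailed — 'hold' is an activity; 'was holding' entails that some holding happened, so 'held' holds.
(e) Not entailed — Yusuf tore the poster, not the plate; the plate belongs to the holding event.
(f) Entailed — the narrative places the building before the watching.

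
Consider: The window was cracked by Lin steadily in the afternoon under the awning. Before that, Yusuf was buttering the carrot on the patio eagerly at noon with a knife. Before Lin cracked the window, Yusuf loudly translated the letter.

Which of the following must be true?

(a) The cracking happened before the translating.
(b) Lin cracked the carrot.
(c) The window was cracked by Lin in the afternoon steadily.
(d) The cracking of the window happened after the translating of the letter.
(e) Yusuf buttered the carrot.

(a) Not entailed — the narrative places the translating before the cracking, not after.
(b) Not entailed — Lin cracked the window, not the carrot; the carrot belongs to the buttering event.
(c) Entailed — the original entails any weakening of itself; this just drops 'under the awning'.
(d) Entailed — the narrative places the translating before the cracking.
(e) Not entailed — 'was buttering' is progressive on an accomplishment; it does not entail the completed 'buttered'.

(c), (d)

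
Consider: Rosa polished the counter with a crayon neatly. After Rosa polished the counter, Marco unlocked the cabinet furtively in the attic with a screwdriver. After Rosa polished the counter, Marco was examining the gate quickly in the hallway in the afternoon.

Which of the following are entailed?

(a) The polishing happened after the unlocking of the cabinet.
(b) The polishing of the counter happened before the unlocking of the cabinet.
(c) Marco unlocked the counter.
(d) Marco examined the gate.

(b), (d)

(a) Not entailed — the narrative places the polishing before the unlocking, not after.
(b) Entailed — the narrative places the polishing before the unlocking.
(c) Not entailed — Marco unlocked the cabinet, not the counter; the counter belongs to the polishing event.
(d) Entailed — 'examine' is an activity; 'was examining' entails that some examining happened, so 'examined' holds.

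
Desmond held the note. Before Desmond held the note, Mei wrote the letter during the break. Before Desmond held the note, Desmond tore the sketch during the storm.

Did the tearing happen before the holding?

The narrative orders the tearing before the holding.

yes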